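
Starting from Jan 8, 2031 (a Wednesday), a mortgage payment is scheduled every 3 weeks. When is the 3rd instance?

The 3rd occurrence is 2 intervals after the first: 2 × 21 = 42 days after Jan 8, 2031.
Jan has 31 days — 23 days to the end of Jan leaves 19.
19 days into Feb → Feb 19, 2031.

Feb 19, 2031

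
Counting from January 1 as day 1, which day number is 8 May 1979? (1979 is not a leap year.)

Days in months before May: 31 + 28 + 31 + 30 = 120.
Plus 8 days into May → day 128.

128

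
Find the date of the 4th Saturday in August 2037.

The first Saturday of August 2037 is August 1.
The 4th Saturday is 3 weeks later: 1 + 21 = 22.

22 August 2037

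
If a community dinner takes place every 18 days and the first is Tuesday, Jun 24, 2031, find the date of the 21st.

The 21st occurrence is 20 intervals after the first: 20 × 18 = 360 days after Jun 24, 2031.
Jun has 30 days — 6 days to the end of Jun leaves 354.
Jul has 31 days (323 left).
Aug has 31 days (292 left).
Sep has 30 days (262 left).
Oct has 31 days (231 left).
Nov has 30 days (201 left).
Dec has 31 days (170 left).
Jan has 31 days (139 left).
Feb has 29 days (110 left).
Mar has 31 days (79 left).
Apr has 30 days (49 left).
May has 31 days (18 left).
18 days into Jun → Jun 18, 2032.

Jun 18, 2032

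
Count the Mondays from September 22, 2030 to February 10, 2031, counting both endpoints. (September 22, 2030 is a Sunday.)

September 22, 2030 is a Sunday; the first Monday on or after it is September 23, 2030 (1 day later).
From September 23, 2030 to February 10, 2031: 7 + 31 + 30 + 31 + 31 + 10 = 140 days (rest of September, October, November, December, January, February).
140 ÷ 7 = 20 full weeks with remainder 0, so 20 more Mondays after the first → 21.

21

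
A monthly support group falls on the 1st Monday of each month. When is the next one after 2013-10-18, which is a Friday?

2013-11-04

October 2013 starts on a Tuesday, so its 1st Monday is 2013-10-07 (6 days in).
That is not after 2013-10-18, so look at November 2013.
November 2013 starts on a Friday, so its 1st Monday is 2013-11-04 (3 days in).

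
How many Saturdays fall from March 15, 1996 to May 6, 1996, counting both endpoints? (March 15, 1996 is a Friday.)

8

March 15, 1996 is a Friday; the first Saturday on or after it is March 16, 1996 (1 day later).
From March 16, 1996 to May 6, 1996: 15 + 30 + 6 = 51 days (rest of March, April, May).
51 ÷ 7 = 7 full weeks with remainder 2, so 7 more Saturdays after the first → 8.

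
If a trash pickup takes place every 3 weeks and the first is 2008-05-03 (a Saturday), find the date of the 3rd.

2008-06-14

The 3rd occurrence is 2 intervals after the first: 2 × 21 = 42 days after 2008-05-03.
May has 31 days — 28 days to the end of May leaves 14.
14 days into June → 2008-06-14.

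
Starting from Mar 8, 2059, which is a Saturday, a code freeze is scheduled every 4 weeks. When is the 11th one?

Dec 13, 2059

The 11th occurrence is 10 intervals after the first: 10 × 28 = 280 days after Mar 8, 2059.
Mar has 31 days — 23 days to the end of Mar leaves 257.
Apr has 30 days (227 left).
May has 31 days (196 left).
Jun has 30 days (166 left).
Jul has 31 days (135 left).
Aug has 31 days (104 left).
Sep has 30 days (74 left).
Oct has 31 days (43 left).
Nov has 30 days (13 left).
13 days into Dec → Dec 13, 2059.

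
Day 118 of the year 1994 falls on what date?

January has 31 days (118 − 31 = 87 remain).
February has 28 days (87 − 28 = 59 remain).
March has 31 days (59 − 31 = 28 remain).
28 into April → April 28.

April 28, 1994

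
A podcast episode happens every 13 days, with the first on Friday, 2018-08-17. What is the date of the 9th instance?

2018-11-29

The 9th occurrence is 8 intervals after the first: 8 × 13 = 104 days after 2018-08-17.
August has 31 days — 14 days to the end of August leaves 90.
September has 30 days (60 left).
October has 31 days (29 left).
29 days into November → 2018-11-29.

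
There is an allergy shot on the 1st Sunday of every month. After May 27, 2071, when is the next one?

May 2071 starts on a Friday, so its 1st Sunday is May 3, 2071 (2 days in).
That is not after May 27, 2071, so look at June 2071.
June 2071 starts on a Monday, so its 1st Sunday is June 7, 2071 (6 days in).

June 7, 2071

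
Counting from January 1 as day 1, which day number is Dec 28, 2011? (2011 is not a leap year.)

Days in months before Dec: 31 + 28 + 31 + 30 + 31 + 30 + 31 + 31 + 30 + 31 + 30 = 334.
Plus 28 days into Dec → day 362.

362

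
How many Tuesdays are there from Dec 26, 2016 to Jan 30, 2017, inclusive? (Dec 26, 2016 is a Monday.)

Dec 26, 2016 is a Monday; the first Tuesday on or after it is Dec 27, 2016 (1 day later).
From Dec 27, 2016 to Jan 30, 2017: 4 + 30 = 34 days (rest of Dec, Jan).
34 ÷ 7 = 4 full weeks with remainder 6, so 4 more Tuesdays after the first → 5.

5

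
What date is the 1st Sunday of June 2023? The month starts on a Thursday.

June 4, 2023

June 2023 begins on a Thursday, so the first Sunday is June 4 (3 days later).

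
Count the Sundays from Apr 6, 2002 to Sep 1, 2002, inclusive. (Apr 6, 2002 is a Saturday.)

22

Apr 6, 2002 is a Saturday; the first Sunday on or after it is Apr 7, 2002 (1 day later).
From Apr 7, 2002 to Sep 1, 2002: 23 + 31 + 30 + 31 + 31 + 1 = 147 days (rest of Apr, May, Jun, Jul, Aug, Sep).
147 ÷ 7 = 21 full weeks with remainder 0, so 21 more Sundays after the first → 22.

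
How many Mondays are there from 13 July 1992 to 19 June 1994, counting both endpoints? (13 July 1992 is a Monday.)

101

13 July 1992 is a Monday; the first Monday on or after it is 13 July 1992.
From 13 July 1992 to 19 June 1994: 171 + 365 + 170 = 706 days (rest of 1992, 1993, to 19 June 1994 in 1994).
706 ÷ 7 = 100 full weeks with remainder 6, so 100 more Mondays after the first → 101.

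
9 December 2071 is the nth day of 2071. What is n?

343

Days in months before December: 31 + 28 + 31 + 30 + 31 + 30 + 31 + 31 + 30 + 31 + 30 = 334.
Plus 9 days into December → day 343.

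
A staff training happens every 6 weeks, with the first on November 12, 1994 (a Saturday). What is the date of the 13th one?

The 13th occurrence is 12 intervals after the first: 12 × 42 = 504 days after November 12, 1994.
November has 30 days — 18 days to the end of November leaves 486.
From end of November to end of 1994 is 31 days (455 left).
1995 has 365 days (90 left).
January has 31 days (59 left).
February has 29 days (30 left).
30 days into March → March 30, 1996.

March 30, 1996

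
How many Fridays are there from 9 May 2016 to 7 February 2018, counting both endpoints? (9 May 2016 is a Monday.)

9 May 2016 is a Monday; the first Friday on or after it is 13 May 2016 (4 days later).
From 13 May 2016 to 7 February 2018: 232 + 365 + 38 = 635 days (rest of 2016, 2017, to 7 February 2018 in 2018).
635 ÷ 7 = 90 full weeks with remainder 5, so 90 more Fridays after the first → 91.

91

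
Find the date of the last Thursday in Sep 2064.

Sep 25, 2064

Sep 2064 begins on a Monday, so the first Thursday is Sep 4 (3 days later).
Sep 2064 has 30 days. Adding weeks: 4, 11, 18, 25 — the last one ≤ 30 is the 25th.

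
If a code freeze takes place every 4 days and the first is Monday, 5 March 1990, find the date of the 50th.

The 50th occurrence is 49 intervals after the first: 49 × 4 = 196 days after 5 March 1990.
March has 31 days — 26 days to the end of March leaves 170.
April has 30 days (140 left).
May has 31 days (109 left).
June has 30 days (79 left).
July has 31 days (48 left).
August has 31 days (17 left).
17 days into September → 17 September 1990.

17 September 1990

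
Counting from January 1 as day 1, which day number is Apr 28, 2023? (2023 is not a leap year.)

Days in months before Apr: 31 + 28 + 31 = 90.
Plus 28 days into Apr → day 118.

118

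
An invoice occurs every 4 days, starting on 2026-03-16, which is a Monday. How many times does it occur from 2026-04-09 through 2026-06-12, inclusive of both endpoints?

Occurrences land 4·i days after 2026-03-16 for i = 0, 1, 2, …
2026-04-09 is 24 days after the start; 24 ÷ 4 = 6 remainder 0. First occurrence in the window: #7 on 2026-04-09 (6×4 = 24 days in).
2026-06-12 is 88 days after the start; 88 ÷ 4 = 22 remainder 0. Last occurrence in the window: #23 on 2026-06-12.
Occurrences #7 through #23: 17 in total.

17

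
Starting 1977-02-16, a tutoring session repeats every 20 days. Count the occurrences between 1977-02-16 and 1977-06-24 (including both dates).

7

Occurrences land 20·i days after 1977-02-16 for i = 0, 1, 2, …
The window opens on the start date, so the first occurrence inside is #1 on 1977-02-16.
1977-06-24 is 128 days after the start; 128 ÷ 20 = 6 remainder 8. Last occurrence in the window: #7 on 1977-06-16.
Occurrences #1 through #7: 7 in total.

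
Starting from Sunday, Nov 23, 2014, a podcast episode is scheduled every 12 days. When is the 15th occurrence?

May 10, 2015

The 15th occurrence is 14 intervals after the first: 14 × 12 = 168 days after Nov 23, 2014.
Nov has 30 days — 7 days to the end of Nov leaves 161.
Dec has 31 days (130 left).
Jan has 31 days (99 left).
Feb has 28 days (71 left).
Mar has 31 days (40 left).
Apr has 30 days (10 left).
10 days into May → May 10, 2015.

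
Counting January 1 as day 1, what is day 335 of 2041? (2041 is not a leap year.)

Dec 1, 2041

Jan has 31 days (335 − 31 = 304 remain).
Feb has 28 days (304 − 28 = 276 remain).
Mar has 31 days (276 − 31 = 245 remain).
Apr has 30 days (245 − 30 = 215 remain).
May has 31 days (215 − 31 = 184 remain).
Jun has 30 days (184 − 30 = 154 remain).
Jul has 31 days (154 − 31 = 123 remain).
Aug has 31 days (123 − 31 = 92 remain).
Sep has 30 days (92 − 30 = 62 remain).
Oct has 31 days (62 − 31 = 31 remain).
Nov has 30 days (31 − 30 = 1 remain).
1 into Dec → Dec 1.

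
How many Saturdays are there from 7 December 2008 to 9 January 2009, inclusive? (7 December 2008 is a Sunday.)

4

7 December 2008 is a Sunday; the first Saturday on or after it is 13 December 2008 (6 days later).
From 13 December 2008 to 9 January 2009: 18 + 9 = 27 days (rest of December, January).
27 ÷ 7 = 3 full weeks with remainder 6, so 3 more Saturdays after the first → 4.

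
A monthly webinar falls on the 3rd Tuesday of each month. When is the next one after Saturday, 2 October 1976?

19 October 1976

October 1976 starts on a Friday; its first Tuesday is the 5th, so the 3rd Tuesday is the 19th — 19 October 1976.
19 October 1976 is after 2 October 1976, so that is the next one.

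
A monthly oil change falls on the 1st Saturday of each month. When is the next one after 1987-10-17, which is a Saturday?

1987-11-07

October 1987 starts on a Thursday, so its 1st Saturday is 1987-10-03 (2 days in).
That is not after 1987-10-17, so look at November 1987.
November 1987 starts on a Sunday, so its 1st Saturday is 1987-11-07 (6 days in).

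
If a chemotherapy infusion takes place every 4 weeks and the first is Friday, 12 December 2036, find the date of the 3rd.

6 February 2037

The 3rd occurrence is 2 intervals after the first: 2 × 28 = 56 days after 12 December 2036.
December has 31 days — 19 days to the end of December leaves 37.
January has 31 days (6 left).
6 days into February → 6 February 2037.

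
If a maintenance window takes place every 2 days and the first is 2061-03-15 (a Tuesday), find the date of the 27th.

The 27th occurrence is 26 intervals after the first: 26 × 2 = 52 days after 2061-03-15.
March has 31 days — 16 days to the end of March leaves 36.
April has 30 days (6 left).
6 days into May → 2061-05-06.

2061-05-06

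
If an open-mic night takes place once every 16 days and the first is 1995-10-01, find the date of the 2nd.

1995-10-17

The 2nd occurrence is 1 interval after the first: 1 × 16 = 16 days after 1995-10-01.
16 days later is 1995-10-17.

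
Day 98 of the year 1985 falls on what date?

January has 31 days (98 − 31 = 67 remain).
February has 28 days (67 − 28 = 39 remain).
March has 31 days (39 − 31 = 8 remain).
8 into April → April 8.

April 8, 1985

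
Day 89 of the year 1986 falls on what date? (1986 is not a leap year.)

January has 31 days (89 − 31 = 58 remain).
February has 28 days (58 − 28 = 30 remain).
30 into March → March 30.

March 30, 1986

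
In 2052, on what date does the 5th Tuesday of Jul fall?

Jul 2052 begins on a Monday, so the first Tuesday is Jul 2 (1 day later).
The 5th Tuesday is 4 weeks later: 2 + 28 = 30.

Jul 30, 2052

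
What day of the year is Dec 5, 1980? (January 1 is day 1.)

340

Days in months before Dec: 31 + 29 + 31 + 30 + 31 + 30 + 31 + 31 + 30 + 31 + 30 = 335.
Plus 5 days into Dec → day 340.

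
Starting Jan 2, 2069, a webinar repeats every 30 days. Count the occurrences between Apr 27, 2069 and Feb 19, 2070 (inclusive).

Occurrences land 30·i days after Jan 2, 2069 for i = 0, 1, 2, …
Apr 27, 2069 is 115 days after the start; 115 ÷ 30 = 3 remainder 25; since the remainder is 25, round up to i = 4. First occurrence in the window: #5 on May 2, 2069 (4×30 = 120 days in).
Feb 19, 2070 is 413 days after the start; 413 ÷ 30 = 13 remainder 23. Last occurrence in the window: #14 on Jan 27, 2070.
Occurrences #5 through #14: 10 in total.

10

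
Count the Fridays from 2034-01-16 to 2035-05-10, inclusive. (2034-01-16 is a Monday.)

2034-01-16 is a Monday; the first Friday on or after it is 2034-01-20 (4 days later).
From 2034-01-20 to 2035-05-10: 345 + 130 = 475 days (rest of 2034, to 2035-05-10 in 2035).
475 ÷ 7 = 67 full weeks with remainder 6, so 67 more Fridays after the first → 68.

68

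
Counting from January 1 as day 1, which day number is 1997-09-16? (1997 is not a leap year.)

Days in months before September: 31 + 28 + 31 + 30 + 31 + 30 + 31 + 31 = 243.
Plus 16 days into September → day 259.

259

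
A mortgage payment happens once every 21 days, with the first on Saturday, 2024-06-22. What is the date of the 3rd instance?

2024-08-03

The 3rd occurrence is 2 intervals after the first: 2 × 21 = 42 days after 2024-06-22.
June has 30 days — 8 days to the end of June leaves 34.
July has 31 days (3 left).
3 days into August → 2024-08-03.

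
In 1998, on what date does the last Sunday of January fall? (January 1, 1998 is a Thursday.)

25 January 1998

January 1998 begins on a Thursday, so the first Sunday is January 4 (3 days later).
January 1998 has 31 days. Adding weeks: 4, 11, 18, 25 — the last one ≤ 31 is the 25th.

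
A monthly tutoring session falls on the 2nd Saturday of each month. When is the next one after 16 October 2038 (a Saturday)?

13 November 2038

October 2038 starts on a Friday; its first Saturday is the 2nd, so the 2nd Saturday is the 9th — 9 October 2038.
That is not after 16 October 2038, so look at November 2038.
November 2038 starts on a Monday; its first Saturday is the 6th, so the 2nd Saturday is the 13th — 13 November 2038.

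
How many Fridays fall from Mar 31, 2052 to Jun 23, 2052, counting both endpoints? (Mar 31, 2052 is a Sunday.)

12

Mar 31, 2052 is a Sunday; the first Friday on or after it is Apr 5, 2052 (5 days later).
From Apr 5, 2052 to Jun 23, 2052: 25 + 31 + 23 = 79 days (rest of Apr, May, Jun).
79 ÷ 7 = 11 full weeks with remainder 2, so 11 more Fridays after the first → 12.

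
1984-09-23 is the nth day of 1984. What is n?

Days in months before September: 31 + 29 + 31 + 30 + 31 + 30 + 31 + 31 = 244.
Plus 23 days into September → day 267.

267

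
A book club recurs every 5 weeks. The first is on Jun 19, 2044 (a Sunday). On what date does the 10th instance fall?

Apr 30, 2045

The 10th occurrence is 9 intervals after the first: 9 × 35 = 315 days after Jun 19, 2044.
Jun has 30 days — 11 days to the end of Jun leaves 304.
Jul has 31 days (273 left).
Aug has 31 days (242 left).
Sep has 30 days (212 left).
Oct has 31 days (181 left).
Nov has 30 days (151 left).
Dec has 31 days (120 left).
Jan has 31 days (89 left).
Feb has 28 days (61 left).
Mar has 31 days (30 left).
30 days into Apr → Apr 30, 2045.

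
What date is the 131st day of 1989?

1989-05-11

January has 31 days (131 − 31 = 100 remain).
February has 28 days (100 − 28 = 72 remain).
March has 31 days (72 − 31 = 41 remain).
April has 30 days (41 − 30 = 11 remain).
11 into May → May 11.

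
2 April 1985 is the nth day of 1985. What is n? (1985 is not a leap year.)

92

Days in months before April: 31 + 28 + 31 = 90.
Plus 2 days into April → day 92.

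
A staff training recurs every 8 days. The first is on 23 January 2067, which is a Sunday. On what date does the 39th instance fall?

The 39th occurrence is 38 intervals after the first: 38 × 8 = 304 days after 23 January 2067.
January has 31 days — 8 days to the end of January leaves 296.
February has 28 days (268 left).
March has 31 days (237 left).
April has 30 days (207 left).
May has 31 days (176 left).
June has 30 days (146 left).
July has 31 days (115 left).
August has 31 days (84 left).
September has 30 days (54 left).
October has 31 days (23 left).
23 days into November → 23 November 2067.

23 November 2067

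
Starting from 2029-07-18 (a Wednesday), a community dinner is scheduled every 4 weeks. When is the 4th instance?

2029-10-10

The 4th occurrence is 3 intervals after the first: 3 × 28 = 84 days after 2029-07-18.
July has 31 days — 13 days to the end of July leaves 71.
August has 31 days (40 left).
September has 30 days (10 left).
10 days into October → 2029-10-10.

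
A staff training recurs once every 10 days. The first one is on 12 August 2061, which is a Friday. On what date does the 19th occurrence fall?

8 February 2062

The 19th occurrence is 18 intervals after the first: 18 × 10 = 180 days after 12 August 2061.
August has 31 days — 19 days to the end of August leaves 161.
September has 30 days (131 left).
October has 31 days (100 left).
November has 30 days (70 left).
December has 31 days (39 left).
January has 31 days (8 left).
8 days into February → 8 February 2062.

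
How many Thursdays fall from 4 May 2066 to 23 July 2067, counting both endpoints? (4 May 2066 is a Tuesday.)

4 May 2066 is a Tuesday; the first Thursday on or after it is 6 May 2066 (2 days later).
From 6 May 2066 to 23 July 2067: 239 + 204 = 443 days (rest of 2066, to 23 July 2067 in 2067).
443 ÷ 7 = 63 full weeks with remainder 2, so 63 more Thursdays after the first → 64.

64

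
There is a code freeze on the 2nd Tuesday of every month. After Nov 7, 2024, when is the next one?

Nov 2024 starts on a Friday; its first Tuesday is the 5th, so the 2nd Tuesday is the 12th — Nov 12, 2024.
Nov 12, 2024 is after Nov 7, 2024, so that is the next one.

Nov 12, 2024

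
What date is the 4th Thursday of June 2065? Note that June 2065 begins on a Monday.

June 25, 2065

June 2065 begins on a Monday, so the first Thursday is June 4 (3 days later).
The 4th Thursday is 3 weeks later: 4 + 21 = 25.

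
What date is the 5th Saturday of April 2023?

The first Saturday of April 2023 is April 1.
The 5th Saturday is 4 weeks later: 1 + 28 = 29.

29 April 2023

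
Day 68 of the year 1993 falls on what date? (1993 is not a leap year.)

March 9, 1993

January has 31 days (68 − 31 = 37 remain).
February has 28 days (37 − 28 = 9 remain).
9 into March → March 9.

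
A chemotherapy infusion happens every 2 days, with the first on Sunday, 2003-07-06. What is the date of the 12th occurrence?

2003-07-28

The 12th occurrence is 11 intervals after the first: 11 × 2 = 22 days after 2003-07-06.
22 days later is 2003-07-28.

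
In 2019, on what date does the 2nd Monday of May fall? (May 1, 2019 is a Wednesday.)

May 2019 begins on a Wednesday, so the first Monday is May 6 (5 days later).
The 2nd Monday is 1 weeks later: 6 + 7 = 13.

2019-05-13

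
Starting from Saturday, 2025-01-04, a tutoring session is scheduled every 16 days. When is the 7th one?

2025-04-10

The 7th occurrence is 6 intervals after the first: 6 × 16 = 96 days after 2025-01-04.
January has 31 days — 27 days to the end of January leaves 69.
February has 28 days (41 left).
March has 31 days (10 left).
10 days into April → 2025-04-10.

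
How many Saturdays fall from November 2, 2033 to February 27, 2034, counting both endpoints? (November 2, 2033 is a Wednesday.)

November 2, 2033 is a Wednesday; the first Saturday on or after it is November 5, 2033 (3 days later).
From November 5, 2033 to February 27, 2034: 25 + 31 + 31 + 27 = 114 days (rest of November, December, January, February).
114 ÷ 7 = 16 full weeks with remainder 2, so 16 more Saturdays after the first → 17.

17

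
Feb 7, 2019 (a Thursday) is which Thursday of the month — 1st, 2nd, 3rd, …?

1st

Day 7 falls in week ⌈7/7⌉ of the month.
Days 1–7 hold the 1st Thursday, 8–14 the 2nd, 15–21 the 3rd, 22–28 the 4th, 29–31 the 5th.
7 is in the range for the 1st.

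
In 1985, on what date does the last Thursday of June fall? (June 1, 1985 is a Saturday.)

27 June 1985

June 1985 begins on a Saturday, so the first Thursday is June 6 (5 days later).
June 1985 has 30 days. Adding weeks: 6, 13, 20, 27 — the last one ≤ 30 is the 27th.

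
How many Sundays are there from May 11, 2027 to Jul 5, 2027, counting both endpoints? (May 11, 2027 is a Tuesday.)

8

May 11, 2027 is a Tuesday; the first Sunday on or after it is May 16, 2027 (5 days later).
From May 16, 2027 to Jul 5, 2027: 15 + 30 + 5 = 50 days (rest of May, Jun, Jul).
50 ÷ 7 = 7 full weeks with remainder 1, so 7 more Sundays after the first → 8.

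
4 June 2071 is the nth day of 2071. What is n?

Days in months before June: 31 + 28 + 31 + 30 + 31 = 151.
Plus 4 days into June → day 155.

155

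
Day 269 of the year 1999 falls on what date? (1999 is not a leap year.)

Sep 26, 1999

Jan has 31 days (269 − 31 = 238 remain).
Feb has 28 days (238 − 28 = 210 remain).
Mar has 31 days (210 − 31 = 179 remain).
Apr has 30 days (179 − 30 = 149 remain).
May has 31 days (149 − 31 = 118 remain).
Jun has 30 days (118 − 30 = 88 remain).
Jul has 31 days (88 − 31 = 57 remain).
Aug has 31 days (57 − 31 = 26 remain).
26 into Sep → Sep 26.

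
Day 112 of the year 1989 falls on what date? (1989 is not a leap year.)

January has 31 days (112 − 31 = 81 remain).
February has 28 days (81 − 28 = 53 remain).
March has 31 days (53 − 31 = 22 remain).
22 into April → April 22.

22 April 1989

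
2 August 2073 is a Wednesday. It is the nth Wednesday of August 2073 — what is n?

1st

Day 2 falls in week ⌈2/7⌉ of the month.
Days 1–7 hold the 1st Wednesday, 8–14 the 2nd, 15–21 the 3rd, 22–28 the 4th, 29–31 the 5th.
2 is in the range for the 1st.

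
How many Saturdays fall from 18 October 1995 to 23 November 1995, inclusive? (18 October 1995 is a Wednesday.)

18 October 1995 is a Wednesday; the first Saturday on or after it is 21 October 1995 (3 days later).
From 21 October 1995 to 23 November 1995: 10 + 23 = 33 days (rest of October, November).
33 ÷ 7 = 4 full weeks with remainder 5, so 4 more Saturdays after the first → 5.

5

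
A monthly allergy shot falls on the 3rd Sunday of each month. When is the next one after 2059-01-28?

January 2059 starts on a Wednesday; its first Sunday is the 5th, so the 3rd Sunday is the 19th — 2059-01-19.
That is not after 2059-01-28, so look at February 2059.
February 2059 starts on a Saturday; its first Sunday is the 2nd, so the 3rd Sunday is the 16th — 2059-02-16.

2059-02-16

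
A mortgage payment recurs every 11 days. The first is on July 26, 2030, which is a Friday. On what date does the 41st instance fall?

The 41st occurrence is 40 intervals after the first: 40 × 11 = 440 days after July 26, 2030.
July has 31 days — 5 days to the end of July leaves 435.
From end of July to end of 2030 is 153 days (282 left).
January has 31 days (251 left).
February has 28 days (223 left).
March has 31 days (192 left).
April has 30 days (162 left).
May has 31 days (131 left).
June has 30 days (101 left).
July has 31 days (70 left).
August has 31 days (39 left).
September has 30 days (9 left).
9 days into October → October 9, 2031.

October 9, 2031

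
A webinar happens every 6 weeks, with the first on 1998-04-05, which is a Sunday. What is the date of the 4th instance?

The 4th occurrence is 3 intervals after the first: 3 × 42 = 126 days after 1998-04-05.
April has 30 days — 25 days to the end of April leaves 101.
May has 31 days (70 left).
June has 30 days (40 left).
July has 31 days (9 left).
9 days into August → 1998-08-09.

1998-08-09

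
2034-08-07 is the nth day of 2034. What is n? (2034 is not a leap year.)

Days in months before August: 31 + 28 + 31 + 30 + 31 + 30 + 31 = 212.
Plus 7 days into August → day 219.

219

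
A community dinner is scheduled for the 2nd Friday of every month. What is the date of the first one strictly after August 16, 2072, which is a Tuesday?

August 2072 starts on a Monday; its first Friday is the 5th, so the 2nd Friday is the 12th — August 12, 2072.
That is not after August 16, 2072, so look at September 2072.
September 2072 starts on a Thursday; its first Friday is the 2nd, so the 2nd Friday is the 9th — September 9, 2072.

September 9, 2072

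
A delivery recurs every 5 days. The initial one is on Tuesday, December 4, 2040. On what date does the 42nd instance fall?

The 42nd occurrence is 41 intervals after the first: 41 × 5 = 205 days after December 4, 2040.
December has 31 days — 27 days to the end of December leaves 178.
January has 31 days (147 left).
February has 28 days (119 left).
March has 31 days (88 left).
April has 30 days (58 left).
May has 31 days (27 left).
27 days into June → June 27, 2041.

June 27, 2041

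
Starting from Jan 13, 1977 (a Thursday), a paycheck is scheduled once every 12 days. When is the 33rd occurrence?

The 33rd occurrence is 32 intervals after the first: 32 × 12 = 384 days after Jan 13, 1977.
Jan has 31 days — 18 days to the end of Jan leaves 366.
Feb has 28 days (338 left).
Mar has 31 days (307 left).
Apr has 30 days (277 left).
May has 31 days (246 left).
Jun has 30 days (216 left).
Jul has 31 days (185 left).
Aug has 31 days (154 left).
Sep has 30 days (124 left).
Oct has 31 days (93 left).
Nov has 30 days (63 left).
Dec has 31 days (32 left).
Jan has 31 days (1 left).
1 day into Feb → Feb 1, 1978.

Feb 1, 1978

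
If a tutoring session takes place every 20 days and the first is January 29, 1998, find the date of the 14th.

October 16, 1998

The 14th occurrence is 13 intervals after the first: 13 × 20 = 260 days after January 29, 1998.
January has 31 days — 2 days to the end of January leaves 258.
February has 28 days (230 left).
March has 31 days (199 left).
April has 30 days (169 left).
May has 31 days (138 left).
June has 30 days (108 left).
July has 31 days (77 left).
August has 31 days (46 left).
September has 30 days (16 left).
16 days into October → October 16, 1998.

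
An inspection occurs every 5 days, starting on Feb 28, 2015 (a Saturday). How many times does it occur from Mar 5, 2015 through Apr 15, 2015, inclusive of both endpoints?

Occurrences land 5·i days after Feb 28, 2015 for i = 0, 1, 2, …
Mar 5, 2015 is 5 days after the start; 5 ÷ 5 = 1 remainder 0. First occurrence in the window: #2 on Mar 5, 2015 (1×5 = 5 days in).
Apr 15, 2015 is 46 days after the start; 46 ÷ 5 = 9 remainder 1. Last occurrence in the window: #10 on Apr 14, 2015.
Occurrences #2 through #10: 9 in total.

9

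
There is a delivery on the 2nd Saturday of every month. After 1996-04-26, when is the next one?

April 1996 starts on a Monday; its first Saturday is the 6th, so the 2nd Saturday is the 13th — 1996-04-13.
That is not after 1996-04-26, so look at May 1996.
May 1996 starts on a Wednesday; its first Saturday is the 4th, so the 2nd Saturday is the 11th — 1996-05-11.

1996-05-11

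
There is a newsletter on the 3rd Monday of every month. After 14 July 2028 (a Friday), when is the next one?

July 2028 starts on a Saturday; its first Monday is the 3rd, so the 3rd Monday is the 17th — 17 July 2028.
17 July 2028 is after 14 July 2028, so that is the next one.

17 July 2028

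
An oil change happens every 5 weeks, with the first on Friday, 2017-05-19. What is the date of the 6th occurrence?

The 6th occurrence is 5 intervals after the first: 5 × 35 = 175 days after 2017-05-19.
May has 31 days — 12 days to the end of May leaves 163.
June has 30 days (133 left).
July has 31 days (102 left).
August has 31 days (71 left).
September has 30 days (41 left).
October has 31 days (10 left).
10 days into November → 2017-11-10.

2017-11-10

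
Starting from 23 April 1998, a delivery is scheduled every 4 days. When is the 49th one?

1 November 1998

The 49th occurrence is 48 intervals after the first: 48 × 4 = 192 days after 23 April 1998.
April has 30 days — 7 days to the end of April leaves 185.
May has 31 days (154 left).
June has 30 days (124 left).
July has 31 days (93 left).
August has 31 days (62 left).
September has 30 days (32 left).
October has 31 days (1 left).
1 day into November → 1 November 1998.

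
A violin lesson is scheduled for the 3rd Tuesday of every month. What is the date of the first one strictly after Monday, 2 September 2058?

September 2058 starts on a Sunday; its first Tuesday is the 3rd, so the 3rd Tuesday is the 17th — 17 September 2058.
17 September 2058 is after 2 September 2058, so that is the next one.

17 September 2058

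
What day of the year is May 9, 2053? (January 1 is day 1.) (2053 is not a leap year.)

Days in months before May: 31 + 28 + 31 + 30 = 120.
Plus 9 days into May → day 129.

129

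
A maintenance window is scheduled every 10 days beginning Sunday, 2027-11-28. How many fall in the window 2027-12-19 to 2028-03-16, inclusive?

Occurrences land 10·i days after 2027-11-28 for i = 0, 1, 2, …
2027-12-19 is 21 days after the start; 21 ÷ 10 = 2 remainder 1; since the remainder is 1, round up to i = 3. First occurrence in the window: #4 on 2027-12-28 (3×10 = 30 days in).
2028-03-16 is 109 days after the start; 109 ÷ 10 = 10 remainder 9. Last occurrence in the window: #11 on 2028-03-07.
Occurrences #4 through #11: 8 in total.

8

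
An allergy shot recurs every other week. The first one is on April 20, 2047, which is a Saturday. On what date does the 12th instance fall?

September 21, 2047

The 12th occurrence is 11 intervals after the first: 11 × 14 = 154 days after April 20, 2047.
April has 30 days — 10 days to the end of April leaves 144.
May has 31 days (113 left).
June has 30 days (83 left).
July has 31 days (52 left).
August has 31 days (21 left).
21 days into September → September 21, 2047.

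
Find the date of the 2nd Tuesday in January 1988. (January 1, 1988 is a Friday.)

January 1988 begins on a Friday, so the first Tuesday is January 5 (4 days later).
The 2nd Tuesday is 1 weeks later: 5 + 7 = 12.

1988-01-12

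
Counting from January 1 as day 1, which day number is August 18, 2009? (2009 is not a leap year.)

Days in months before August: 31 + 28 + 31 + 30 + 31 + 30 + 31 = 212.
Plus 18 days into August → day 230.

230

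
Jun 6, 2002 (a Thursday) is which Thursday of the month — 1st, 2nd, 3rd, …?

1st

Day 6 falls in week ⌈6/7⌉ of the month.
Days 1–7 hold the 1st Thursday, 8–14 the 2nd, 15–21 the 3rd, 22–28 the 4th, 29–31 the 5th.
6 is in the range for the 1st.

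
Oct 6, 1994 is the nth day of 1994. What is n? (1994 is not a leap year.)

Days in months before Oct: 31 + 28 + 31 + 30 + 31 + 30 + 31 + 31 + 30 = 273.
Plus 6 days into Oct → day 279.

279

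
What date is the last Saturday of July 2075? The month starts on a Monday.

July 2075 begins on a Monday, so the first Saturday is July 6 (5 days later).
July 2075 has 31 days. Adding weeks: 6, 13, 20, 27 — the last one ≤ 31 is the 27th.

2075-07-27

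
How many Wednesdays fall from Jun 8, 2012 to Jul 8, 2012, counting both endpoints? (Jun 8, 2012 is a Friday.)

4

Jun 8, 2012 is a Friday; the first Wednesday on or after it is Jun 13, 2012 (5 days later).
From Jun 13, 2012 to Jul 8, 2012: 17 + 8 = 25 days (rest of Jun, Jul).
25 ÷ 7 = 3 full weeks with remainder 4, so 3 more Wednesdays after the first → 4.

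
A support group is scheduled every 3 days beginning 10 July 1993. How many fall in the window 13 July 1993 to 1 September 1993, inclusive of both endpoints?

17

Occurrences land 3·i days after 10 July 1993 for i = 0, 1, 2, …
13 July 1993 is 3 days after the start; 3 ÷ 3 = 1 remainder 0. First occurrence in the window: #2 on 13 July 1993 (1×3 = 3 days in).
1 September 1993 is 53 days after the start; 53 ÷ 3 = 17 remainder 2. Last occurrence in the window: #18 on 30 August 1993.
Occurrences #2 through #18: 17 in total.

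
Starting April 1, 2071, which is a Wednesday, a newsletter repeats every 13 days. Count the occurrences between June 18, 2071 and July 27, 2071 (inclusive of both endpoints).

4

Occurrences land 13·i days after April 1, 2071 for i = 0, 1, 2, …
June 18, 2071 is 78 days after the start; 78 ÷ 13 = 6 remainder 0. First occurrence in the window: #7 on June 18, 2071 (6×13 = 78 days in).
July 27, 2071 is 117 days after the start; 117 ÷ 13 = 9 remainder 0. Last occurrence in the window: #10 on July 27, 2071.
Occurrences #7 through #10: 4 in total.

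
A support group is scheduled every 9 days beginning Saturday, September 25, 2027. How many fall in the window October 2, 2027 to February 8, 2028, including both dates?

Occurrences land 9·i days after September 25, 2027 for i = 0, 1, 2, …
October 2, 2027 is 7 days after the start; 7 ÷ 9 = 0 remainder 7; since the remainder is 7, round up to i = 1. First occurrence in the window: #2 on October 4, 2027 (1×9 = 9 days in).
February 8, 2028 is 136 days after the start; 136 ÷ 9 = 15 remainder 1. Last occurrence in the window: #16 on February 7, 2028.
Occurrences #2 through #16: 15 in total.

15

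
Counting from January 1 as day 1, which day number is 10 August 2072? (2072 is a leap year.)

223

Days in months before August: 31 + 29 + 31 + 30 + 31 + 30 + 31 = 213.
Plus 10 days into August → day 223.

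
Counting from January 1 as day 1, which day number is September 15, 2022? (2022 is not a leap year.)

Days in months before September: 31 + 28 + 31 + 30 + 31 + 30 + 31 + 31 = 243.
Plus 15 days into September → day 258.

258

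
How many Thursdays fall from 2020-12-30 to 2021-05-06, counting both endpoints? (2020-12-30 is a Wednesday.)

19

2020-12-30 is a Wednesday; the first Thursday on or after it is 2020-12-31 (1 day later).
From 2020-12-31 to 2021-05-06: 0 + 31 + 28 + 31 + 30 + 6 = 126 days (rest of December, January, February, March, April, May).
126 ÷ 7 = 18 full weeks with remainder 0, so 18 more Thursdays after the first → 19.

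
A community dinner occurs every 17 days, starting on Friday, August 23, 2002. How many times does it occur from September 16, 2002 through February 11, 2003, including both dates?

Occurrences land 17·i days after August 23, 2002 for i = 0, 1, 2, …
September 16, 2002 is 24 days after the start; 24 ÷ 17 = 1 remainder 7; since the remainder is 7, round up to i = 2. First occurrence in the window: #3 on September 26, 2002 (2×17 = 34 days in).
February 11, 2003 is 172 days after the start; 172 ÷ 17 = 10 remainder 2. Last occurrence in the window: #11 on February 9, 2003.
Occurrences #3 through #11: 9 in total.

9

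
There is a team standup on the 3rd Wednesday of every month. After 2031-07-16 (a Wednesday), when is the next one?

2031-08-20

July 2031 starts on a Tuesday; its first Wednesday is the 2nd, so the 3rd Wednesday is the 16th — 2031-07-16.
That is not after 2031-07-16, so look at August 2031.
August 2031 starts on a Friday; its first Wednesday is the 6th, so the 3rd Wednesday is the 20th — 2031-08-20.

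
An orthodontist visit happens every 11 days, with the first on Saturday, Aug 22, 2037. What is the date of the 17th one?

The 17th occurrence is 16 intervals after the first: 16 × 11 = 176 days after Aug 22, 2037.
Aug has 31 days — 9 days to the end of Aug leaves 167.
Sep has 30 days (137 left).
Oct has 31 days (106 left).
Nov has 30 days (76 left).
Dec has 31 days (45 left).
Jan has 31 days (14 left).
14 days into Feb → Feb 14, 2038.

Feb 14, 2038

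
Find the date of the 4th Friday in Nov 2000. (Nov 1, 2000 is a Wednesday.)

Nov 2000 begins on a Wednesday, so the first Friday is Nov 3 (2 days later).
The 4th Friday is 3 weeks later: 3 + 21 = 24.

Nov 24, 2000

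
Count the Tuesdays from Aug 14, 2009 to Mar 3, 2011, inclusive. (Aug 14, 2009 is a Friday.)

81

Aug 14, 2009 is a Friday; the first Tuesday on or after it is Aug 18, 2009 (4 days later).
From Aug 18, 2009 to Mar 3, 2011: 135 + 365 + 62 = 562 days (rest of 2009, 2010, to Mar 3, 2011 in 2011).
562 ÷ 7 = 80 full weeks with remainder 2, so 80 more Tuesdays after the first → 81.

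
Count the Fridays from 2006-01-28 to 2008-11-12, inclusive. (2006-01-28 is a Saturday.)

145

2006-01-28 is a Saturday; the first Friday on or after it is 2006-02-03 (6 days later).
From 2006-02-03 to 2008-11-12: 331 + 365 + 317 = 1013 days (rest of 2006, 2007, to 2008-11-12 in 2008).
1013 ÷ 7 = 144 full weeks with remainder 5, so 144 more Fridays after the first → 145.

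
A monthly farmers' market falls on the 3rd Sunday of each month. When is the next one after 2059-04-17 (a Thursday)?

2059-04-20

April 2059 starts on a Tuesday; its first Sunday is the 6th, so the 3rd Sunday is the 20th — 2059-04-20.
2059-04-20 is after 2059-04-17, so that is the next one.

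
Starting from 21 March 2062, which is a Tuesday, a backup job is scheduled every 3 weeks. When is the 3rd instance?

2 May 2062

The 3rd occurrence is 2 intervals after the first: 2 × 21 = 42 days after 21 March 2062.
March has 31 days — 10 days to the end of March leaves 32.
April has 30 days (2 left).
2 days into May → 2 May 2062.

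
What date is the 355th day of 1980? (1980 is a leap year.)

Dec 20, 1980

Jan has 31 days (355 − 31 = 324 remain).
Feb has 29 days (324 − 29 = 295 remain).
Mar has 31 days (295 − 31 = 264 remain).
Apr has 30 days (264 − 30 = 234 remain).
May has 31 days (234 − 31 = 203 remain).
Jun has 30 days (203 − 30 = 173 remain).
Jul has 31 days (173 − 31 = 142 remain).
Aug has 31 days (142 − 31 = 111 remain).
Sep has 30 days (111 − 30 = 81 remain).
Oct has 31 days (81 − 31 = 50 remain).
Nov has 30 days (50 − 30 = 20 remain).
20 into Dec → Dec 20.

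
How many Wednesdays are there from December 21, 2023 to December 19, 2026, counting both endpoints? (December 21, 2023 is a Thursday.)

December 21, 2023 is a Thursday; the first Wednesday on or after it is December 27, 2023 (6 days later).
From December 27, 2023 to December 19, 2026: 4 + 366 + 365 + 353 = 1088 days (rest of 2023, 2024, 2025, to December 19, 2026 in 2026).
1088 ÷ 7 = 155 full weeks with remainder 3, so 155 more Wednesdays after the first → 156.

156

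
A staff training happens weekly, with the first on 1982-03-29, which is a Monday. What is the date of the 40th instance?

The 40th occurrence is 39 intervals after the first: 39 × 7 = 273 days after 1982-03-29.
March has 31 days — 2 days to the end of March leaves 271.
April has 30 days (241 left).
May has 31 days (210 left).
June has 30 days (180 left).
July has 31 days (149 left).
August has 31 days (118 left).
September has 30 days (88 left).
October has 31 days (57 left).
November has 30 days (27 left).
27 days into December → 1982-12-27.

1982-12-27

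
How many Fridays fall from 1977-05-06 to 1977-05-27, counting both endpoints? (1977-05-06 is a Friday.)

1977-05-06 is a Friday; the first Friday on or after it is 1977-05-06.
From 1977-05-06 to 1977-05-27 is 27 − 6 = 21 days.
21 ÷ 7 = 3 full weeks with remainder 0, so 3 more Fridays after the first → 4.

4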